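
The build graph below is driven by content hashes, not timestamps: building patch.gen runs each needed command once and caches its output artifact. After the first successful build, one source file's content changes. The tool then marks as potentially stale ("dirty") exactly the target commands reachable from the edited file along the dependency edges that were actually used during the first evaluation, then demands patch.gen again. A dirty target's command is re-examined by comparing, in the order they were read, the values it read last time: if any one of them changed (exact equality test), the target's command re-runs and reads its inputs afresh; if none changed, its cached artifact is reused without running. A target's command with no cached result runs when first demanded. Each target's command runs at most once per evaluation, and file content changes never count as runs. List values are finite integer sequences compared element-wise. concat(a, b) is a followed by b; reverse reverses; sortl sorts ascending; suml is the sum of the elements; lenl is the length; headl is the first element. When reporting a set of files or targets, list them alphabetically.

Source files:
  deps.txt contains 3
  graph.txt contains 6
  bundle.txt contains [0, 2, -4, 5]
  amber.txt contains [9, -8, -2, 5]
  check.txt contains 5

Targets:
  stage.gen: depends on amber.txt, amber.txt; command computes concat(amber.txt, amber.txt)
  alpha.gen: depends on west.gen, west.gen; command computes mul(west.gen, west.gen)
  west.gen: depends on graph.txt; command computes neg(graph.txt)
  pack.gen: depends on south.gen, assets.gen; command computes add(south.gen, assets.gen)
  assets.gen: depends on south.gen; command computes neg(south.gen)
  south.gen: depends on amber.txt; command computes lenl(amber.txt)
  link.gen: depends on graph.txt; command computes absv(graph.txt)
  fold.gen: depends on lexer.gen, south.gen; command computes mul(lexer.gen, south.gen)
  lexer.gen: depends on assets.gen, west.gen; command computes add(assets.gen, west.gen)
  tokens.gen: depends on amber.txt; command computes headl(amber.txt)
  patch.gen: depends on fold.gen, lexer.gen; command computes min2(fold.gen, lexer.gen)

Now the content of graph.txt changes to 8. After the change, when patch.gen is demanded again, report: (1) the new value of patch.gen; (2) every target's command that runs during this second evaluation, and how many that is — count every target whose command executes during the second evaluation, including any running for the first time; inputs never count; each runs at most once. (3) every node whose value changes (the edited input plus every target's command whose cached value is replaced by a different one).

patch.gen now evaluates to -48.
Run set: fold.gen, lexer.gen, patch.gen, west.gen (4 run).
Changed values: fold.gen, graph.txt, lexer.gen, patch.gen, west.gen.

Initial pass — values computed on the first demand:
  south.gen = lenl([9, -8, -2, 5]) = 4
  assets.gen = neg(4) = -4
  west.gen = neg(6) = -6
  lexer.gen = add(-4, -6) = -10
  fold.gen = mul(-10, 4) = -40
  patch.gen = min2(-40, -10) = -40

Second demand — change propagation:
  west.gen: re-runs because graph.txt 6->8; new result -8.
  lexer.gen: re-runs because west.gen -6->-8; new result -12.
  fold.gen: re-runs because lexer.gen -10->-12; new result -48.
  patch.gen: re-runs because fold.gen -40->-48; lexer.gen -10->-12; new result -48.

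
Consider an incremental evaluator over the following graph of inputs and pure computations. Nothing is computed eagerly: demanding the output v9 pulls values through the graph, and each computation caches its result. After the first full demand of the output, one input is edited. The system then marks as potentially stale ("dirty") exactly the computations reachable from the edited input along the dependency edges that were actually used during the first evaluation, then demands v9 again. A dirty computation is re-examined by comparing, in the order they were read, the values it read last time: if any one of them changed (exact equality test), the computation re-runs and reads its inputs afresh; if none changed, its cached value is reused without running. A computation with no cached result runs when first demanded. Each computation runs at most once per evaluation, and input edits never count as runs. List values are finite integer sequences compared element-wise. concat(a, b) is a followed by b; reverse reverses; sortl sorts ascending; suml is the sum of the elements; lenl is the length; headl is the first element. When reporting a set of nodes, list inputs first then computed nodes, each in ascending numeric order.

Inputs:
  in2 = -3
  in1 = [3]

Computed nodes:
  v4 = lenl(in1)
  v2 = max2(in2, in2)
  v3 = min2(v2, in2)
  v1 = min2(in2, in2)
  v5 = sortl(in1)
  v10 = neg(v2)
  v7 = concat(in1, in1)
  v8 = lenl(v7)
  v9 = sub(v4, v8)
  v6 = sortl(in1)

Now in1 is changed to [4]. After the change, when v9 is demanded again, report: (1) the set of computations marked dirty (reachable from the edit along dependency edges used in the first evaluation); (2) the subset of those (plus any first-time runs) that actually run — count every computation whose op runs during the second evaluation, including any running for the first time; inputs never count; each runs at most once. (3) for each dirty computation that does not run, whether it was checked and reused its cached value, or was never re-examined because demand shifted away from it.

Dirty set: v4, v7, v8, v9.
Run set: v4, v7, v8 (3 run).
Re-examined without running (cache reused): v9.
The important point: at v9 every value read last time is unchanged, so the dirty flag clears without a run.

Initial pass — values computed on the first demand:
  v4 = lenl([3]) = 1
  v7 = concat([3], [3]) = [3, 3]
  v8 = lenl([3, 3]) = 2
  v9 = sub(1, 2) = -1

Second demand — change propagation:
  v4: re-runs because in1 [3]->[4]; new result 1 (unchanged).
  v7: re-runs because in1 [3]->[4]; in1 [3]->[4]; new result [4, 4].
  v8: re-runs because v7 [3, 3]->[4, 4]; new result 2 (unchanged).
  v9: re-examined; everything it read last time is the same (v4 unchanged, v8 unchanged) — cache -1 kept, no run.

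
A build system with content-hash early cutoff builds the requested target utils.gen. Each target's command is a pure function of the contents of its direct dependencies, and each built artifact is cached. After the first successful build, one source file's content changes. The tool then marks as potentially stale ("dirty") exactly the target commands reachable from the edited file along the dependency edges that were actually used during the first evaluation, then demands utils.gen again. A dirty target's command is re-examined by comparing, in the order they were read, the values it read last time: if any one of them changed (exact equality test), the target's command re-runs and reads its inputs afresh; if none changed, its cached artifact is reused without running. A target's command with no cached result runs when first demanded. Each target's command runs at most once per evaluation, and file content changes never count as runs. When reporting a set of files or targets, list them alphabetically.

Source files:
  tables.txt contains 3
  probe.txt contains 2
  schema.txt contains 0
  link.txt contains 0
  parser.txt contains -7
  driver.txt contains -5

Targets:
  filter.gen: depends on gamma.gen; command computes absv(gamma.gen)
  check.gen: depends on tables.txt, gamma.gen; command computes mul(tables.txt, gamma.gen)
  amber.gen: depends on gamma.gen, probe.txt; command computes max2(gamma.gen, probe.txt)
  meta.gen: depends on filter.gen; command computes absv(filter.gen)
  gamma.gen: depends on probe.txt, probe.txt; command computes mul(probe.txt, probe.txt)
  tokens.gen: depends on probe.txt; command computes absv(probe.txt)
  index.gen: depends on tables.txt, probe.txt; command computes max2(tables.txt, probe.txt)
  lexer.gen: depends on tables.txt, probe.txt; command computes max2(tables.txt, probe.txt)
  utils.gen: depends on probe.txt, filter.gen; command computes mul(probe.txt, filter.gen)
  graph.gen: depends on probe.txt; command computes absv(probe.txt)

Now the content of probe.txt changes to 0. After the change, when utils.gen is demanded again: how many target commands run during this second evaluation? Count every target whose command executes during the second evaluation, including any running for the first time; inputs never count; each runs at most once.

Target commands that run: filter.gen, gamma.gen, utils.gen — 3 in total.

First evaluation (everything demanded from the output):
  gamma.gen = mul(2, 2) = 4
  filter.gen = absv(4) = 4
  utils.gen = mul(2, 4) = 8

Propagation after the edit:
  gamma.gen: runs — probe.txt 2->0; probe.txt 2->0; result 0.
  filter.gen: runs — gamma.gen 4->0; result 0.
  utils.gen: runs — probe.txt 2->0; filter.gen 4->0; result 0.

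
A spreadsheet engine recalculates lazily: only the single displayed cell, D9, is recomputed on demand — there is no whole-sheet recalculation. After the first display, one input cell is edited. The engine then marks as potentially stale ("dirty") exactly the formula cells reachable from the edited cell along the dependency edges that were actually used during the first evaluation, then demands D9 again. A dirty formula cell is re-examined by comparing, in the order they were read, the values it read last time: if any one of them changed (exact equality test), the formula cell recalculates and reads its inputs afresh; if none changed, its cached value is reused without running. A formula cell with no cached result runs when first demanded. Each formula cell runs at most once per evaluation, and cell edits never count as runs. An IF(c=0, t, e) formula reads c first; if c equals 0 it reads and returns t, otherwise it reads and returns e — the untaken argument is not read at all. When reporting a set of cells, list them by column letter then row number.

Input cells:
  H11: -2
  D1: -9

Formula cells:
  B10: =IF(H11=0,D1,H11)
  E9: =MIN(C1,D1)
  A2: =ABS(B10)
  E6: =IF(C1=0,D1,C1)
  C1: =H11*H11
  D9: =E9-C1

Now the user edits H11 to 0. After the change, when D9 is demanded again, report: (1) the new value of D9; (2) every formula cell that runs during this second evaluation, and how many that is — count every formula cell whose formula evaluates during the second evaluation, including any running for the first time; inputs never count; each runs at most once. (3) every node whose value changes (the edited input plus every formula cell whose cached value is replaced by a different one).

New value of D9: -9.
Formula cells that run: C1, D9, E9 — 3 in total.
Values that change: C1, D9, H11.

First evaluation (everything demanded from the output):
  C1 = -2 * -2 = 4
  E9 = MIN(4, -9) = -9
  D9 = -9 - 4 = -13

Propagation after the edit:
  C1: runs — H11 -2->0; H11 -2->0; result 0.
  E9: runs — C1 4->0; result -9 (same value as before).
  D9: runs — C1 4->0; result -9.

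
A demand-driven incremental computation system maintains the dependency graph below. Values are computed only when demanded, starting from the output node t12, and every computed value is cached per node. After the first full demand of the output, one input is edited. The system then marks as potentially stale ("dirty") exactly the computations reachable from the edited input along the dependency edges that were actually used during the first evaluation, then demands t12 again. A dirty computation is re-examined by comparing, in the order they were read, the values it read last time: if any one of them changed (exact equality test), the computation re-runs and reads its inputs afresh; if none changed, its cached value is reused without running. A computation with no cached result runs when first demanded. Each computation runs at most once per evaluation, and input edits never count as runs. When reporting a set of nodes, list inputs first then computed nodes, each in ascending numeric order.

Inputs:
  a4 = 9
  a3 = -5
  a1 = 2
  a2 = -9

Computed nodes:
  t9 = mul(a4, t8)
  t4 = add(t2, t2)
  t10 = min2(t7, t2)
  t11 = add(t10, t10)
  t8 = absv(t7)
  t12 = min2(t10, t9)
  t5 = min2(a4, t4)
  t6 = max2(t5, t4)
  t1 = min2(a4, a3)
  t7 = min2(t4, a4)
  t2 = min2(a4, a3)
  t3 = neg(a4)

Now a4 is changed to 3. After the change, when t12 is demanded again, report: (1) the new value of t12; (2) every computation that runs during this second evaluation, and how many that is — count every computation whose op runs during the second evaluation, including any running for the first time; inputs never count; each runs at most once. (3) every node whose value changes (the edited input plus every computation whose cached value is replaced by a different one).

New value of t12: -10.
Computations that run: t2, t7, t9, t12 — 4 in total.
Values that change: a4, t9.
Key observation: the cutoff stops propagation at t4 — its inputs' values are unchanged, so it reuses its cache.

First evaluation (everything demanded from the output):
  t2 = min2(9, -5) = -5
  t4 = add(-5, -5) = -10
  t7 = min2(-10, 9) = -10
  t8 = absv(-10) = 10
  t9 = mul(9, 10) = 90
  t10 = min2(-10, -5) = -10
  t12 = min2(-10, 90) = -10

Propagation after the edit:
  t2: runs — a4 9->3; result -5 (same value as before).
  t4: checked — values it read are unchanged (t2 unchanged, t2 unchanged); reused cached -10 without running.
  t7: runs — a4 9->3; result -10 (same value as before).
  t8: checked — values it read are unchanged (t7 unchanged); reused cached 10 without running.
  t9: runs — a4 9->3; result 30.
  t10: checked — values it read are unchanged (t7 unchanged, t2 unchanged); reused cached -10 without running.
  t12: runs — t9 90->30; result -10 (same value as before).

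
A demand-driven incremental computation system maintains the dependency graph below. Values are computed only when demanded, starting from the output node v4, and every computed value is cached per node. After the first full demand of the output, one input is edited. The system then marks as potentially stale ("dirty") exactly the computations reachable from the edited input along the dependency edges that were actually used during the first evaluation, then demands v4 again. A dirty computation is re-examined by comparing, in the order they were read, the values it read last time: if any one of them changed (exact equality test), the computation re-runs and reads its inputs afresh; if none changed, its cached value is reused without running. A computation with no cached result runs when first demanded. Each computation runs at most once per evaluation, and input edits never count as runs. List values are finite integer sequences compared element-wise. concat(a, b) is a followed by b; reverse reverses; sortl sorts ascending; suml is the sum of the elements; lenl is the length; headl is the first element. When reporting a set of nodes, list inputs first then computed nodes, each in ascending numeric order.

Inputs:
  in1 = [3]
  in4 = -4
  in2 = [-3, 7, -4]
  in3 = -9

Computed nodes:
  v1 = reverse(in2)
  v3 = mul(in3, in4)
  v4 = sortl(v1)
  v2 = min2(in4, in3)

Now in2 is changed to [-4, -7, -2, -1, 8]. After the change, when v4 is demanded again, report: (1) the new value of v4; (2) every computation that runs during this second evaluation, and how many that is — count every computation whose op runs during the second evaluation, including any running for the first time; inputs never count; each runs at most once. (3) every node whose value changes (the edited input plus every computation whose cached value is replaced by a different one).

First evaluation (everything demanded from the output):
  v1 = reverse([-3, 7, -4]) = [-4, 7, -3]
  v4 = sortl([-4, 7, -3]) = [-4, -3, 7]

Propagation after the edit:
  v1: runs — in2 [-3, 7, -4]->[-4, -7, -2, -1, 8]; result [8, -1, -2, -7, -4].
  v4: runs — v1 [-4, 7, -3]->[8, -1, -2, -7, -4]; result [-7, -4, -2, -1, 8].

New value of v4: [-7, -4, -2, -1, 8].
Computations that run: v1, v4 — 2 in total.
Values that change: in2, v1, v4.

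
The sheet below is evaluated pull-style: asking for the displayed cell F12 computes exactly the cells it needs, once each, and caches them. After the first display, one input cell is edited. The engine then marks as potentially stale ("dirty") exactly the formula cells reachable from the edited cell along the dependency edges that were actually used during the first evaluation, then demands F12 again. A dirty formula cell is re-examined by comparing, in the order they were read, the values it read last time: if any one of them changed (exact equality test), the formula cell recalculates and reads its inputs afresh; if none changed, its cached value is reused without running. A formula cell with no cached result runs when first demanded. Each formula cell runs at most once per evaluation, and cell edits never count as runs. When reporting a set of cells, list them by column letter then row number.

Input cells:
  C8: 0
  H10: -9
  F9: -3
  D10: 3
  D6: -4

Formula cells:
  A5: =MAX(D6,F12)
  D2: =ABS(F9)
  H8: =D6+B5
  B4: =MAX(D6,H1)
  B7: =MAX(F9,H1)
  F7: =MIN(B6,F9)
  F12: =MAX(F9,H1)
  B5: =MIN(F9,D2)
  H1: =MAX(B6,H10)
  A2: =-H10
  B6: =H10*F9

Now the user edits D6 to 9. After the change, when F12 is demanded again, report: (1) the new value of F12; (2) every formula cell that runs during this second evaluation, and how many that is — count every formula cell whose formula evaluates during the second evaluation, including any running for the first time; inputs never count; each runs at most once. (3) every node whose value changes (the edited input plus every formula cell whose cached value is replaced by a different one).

First demand of the output computes:
  B6 = -9 * -3 = 27
  H1 = MAX(27, -9) = 27
  F12 = MAX(-3, 27) = 27

After the edit, cleaning proceeds:
  D6 only reaches undemanded nodes; the second demand re-runs nothing.

Note the shortcut — D6 feeds only undemanded nodes, so no recomputation happens.

Demanding F12 again yields 27.
0 formula cells run: none.
The nodes whose values change: D6.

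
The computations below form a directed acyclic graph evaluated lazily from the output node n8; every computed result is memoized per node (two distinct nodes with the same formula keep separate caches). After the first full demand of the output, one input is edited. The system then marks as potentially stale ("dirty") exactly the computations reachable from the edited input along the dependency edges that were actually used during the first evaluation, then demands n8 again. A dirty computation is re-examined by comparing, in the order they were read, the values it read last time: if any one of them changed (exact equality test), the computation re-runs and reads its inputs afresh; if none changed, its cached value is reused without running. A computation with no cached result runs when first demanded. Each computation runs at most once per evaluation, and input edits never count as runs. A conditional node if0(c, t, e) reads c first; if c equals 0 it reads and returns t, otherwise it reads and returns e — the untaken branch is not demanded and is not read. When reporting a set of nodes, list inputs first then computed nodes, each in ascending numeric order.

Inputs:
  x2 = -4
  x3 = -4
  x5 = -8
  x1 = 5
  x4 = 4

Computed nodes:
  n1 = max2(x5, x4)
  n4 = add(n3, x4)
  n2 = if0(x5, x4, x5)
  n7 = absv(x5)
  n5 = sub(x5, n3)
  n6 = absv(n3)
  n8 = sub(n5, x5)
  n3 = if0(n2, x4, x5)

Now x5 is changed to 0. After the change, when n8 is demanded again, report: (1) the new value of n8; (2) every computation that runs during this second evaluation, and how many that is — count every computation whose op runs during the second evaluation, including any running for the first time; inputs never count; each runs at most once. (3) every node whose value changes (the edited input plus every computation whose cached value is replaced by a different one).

First demand of the output computes:
  n2 = if0(x5=-8 -> else branch x5) = -8
  n3 = if0(n2=-8 -> else branch x5) = -8
  n5 = sub(-8, -8) = 0
  n8 = sub(0, -8) = 8

After the edit, cleaning proceeds:
  n2: a read changed (x5 -8->0; x5 -8->0) — executes, giving 4.
  n3: a read changed (n2 -8->4; x5 -8->0) — executes, giving 0.
  n5: a read changed (x5 -8->0; n3 -8->0) — executes, giving 0 — identical to its old value.
  n8: a read changed (x5 -8->0) — executes, giving 0.

Demanding n8 again yields 0.
4 computations run: n2, n3, n5, n8.
The nodes whose values change: x5, n2, n3, n8.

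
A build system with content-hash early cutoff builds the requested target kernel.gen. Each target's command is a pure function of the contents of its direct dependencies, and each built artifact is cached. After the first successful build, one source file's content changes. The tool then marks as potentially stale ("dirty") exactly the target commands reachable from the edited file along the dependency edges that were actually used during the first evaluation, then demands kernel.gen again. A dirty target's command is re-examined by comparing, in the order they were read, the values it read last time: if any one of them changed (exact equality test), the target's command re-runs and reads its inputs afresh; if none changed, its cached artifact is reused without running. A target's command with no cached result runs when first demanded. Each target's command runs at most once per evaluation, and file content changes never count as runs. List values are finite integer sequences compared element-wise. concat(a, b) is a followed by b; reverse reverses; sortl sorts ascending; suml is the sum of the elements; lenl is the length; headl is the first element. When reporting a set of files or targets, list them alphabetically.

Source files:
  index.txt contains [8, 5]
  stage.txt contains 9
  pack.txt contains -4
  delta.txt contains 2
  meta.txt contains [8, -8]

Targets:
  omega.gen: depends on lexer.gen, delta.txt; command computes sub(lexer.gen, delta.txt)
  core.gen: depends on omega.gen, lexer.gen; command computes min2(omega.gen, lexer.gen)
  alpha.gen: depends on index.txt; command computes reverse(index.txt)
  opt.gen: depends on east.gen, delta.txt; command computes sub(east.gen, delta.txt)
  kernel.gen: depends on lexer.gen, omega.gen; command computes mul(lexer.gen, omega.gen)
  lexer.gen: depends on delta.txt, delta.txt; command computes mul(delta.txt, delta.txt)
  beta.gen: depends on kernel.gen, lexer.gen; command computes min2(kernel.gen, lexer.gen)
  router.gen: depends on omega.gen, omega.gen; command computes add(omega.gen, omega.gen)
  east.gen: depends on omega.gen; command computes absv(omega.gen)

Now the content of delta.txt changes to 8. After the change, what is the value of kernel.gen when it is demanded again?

New value of kernel.gen: 3584.

First evaluation (everything demanded from the output):
  lexer.gen = mul(2, 2) = 4
  omega.gen = sub(4, 2) = 2
  kernel.gen = mul(4, 2) = 8

Propagation after the edit:
  lexer.gen: runs — delta.txt 2->8; delta.txt 2->8; result 64.
  omega.gen: runs — lexer.gen 4->64; delta.txt 2->8; result 56.
  kernel.gen: runs — lexer.gen 4->64; omega.gen 2->56; result 3584.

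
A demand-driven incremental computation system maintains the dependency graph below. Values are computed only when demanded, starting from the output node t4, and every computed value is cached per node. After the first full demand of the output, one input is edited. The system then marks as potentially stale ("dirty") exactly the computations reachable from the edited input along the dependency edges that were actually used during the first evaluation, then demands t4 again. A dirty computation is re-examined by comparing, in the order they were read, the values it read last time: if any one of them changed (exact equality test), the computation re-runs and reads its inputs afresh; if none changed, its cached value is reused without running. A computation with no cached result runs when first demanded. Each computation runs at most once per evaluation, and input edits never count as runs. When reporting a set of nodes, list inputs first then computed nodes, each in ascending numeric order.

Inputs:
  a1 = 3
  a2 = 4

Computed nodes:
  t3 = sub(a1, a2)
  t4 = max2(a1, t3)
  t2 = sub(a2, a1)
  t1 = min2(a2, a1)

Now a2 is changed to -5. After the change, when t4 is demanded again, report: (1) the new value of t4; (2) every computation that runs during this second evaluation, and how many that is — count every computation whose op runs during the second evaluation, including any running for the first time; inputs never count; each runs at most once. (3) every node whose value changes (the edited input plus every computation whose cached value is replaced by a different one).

New value of t4: 8.
Computations that run: t3, t4 — 2 in total.
Values that change: a2, t3, t4.

First evaluation (everything demanded from the output):
  t3 = sub(3, 4) = -1
  t4 = max2(3, -1) = 3

Propagation after the edit:
  t3: runs — a2 4->-5; result 8.
  t4: runs — t3 -1->8; result 8.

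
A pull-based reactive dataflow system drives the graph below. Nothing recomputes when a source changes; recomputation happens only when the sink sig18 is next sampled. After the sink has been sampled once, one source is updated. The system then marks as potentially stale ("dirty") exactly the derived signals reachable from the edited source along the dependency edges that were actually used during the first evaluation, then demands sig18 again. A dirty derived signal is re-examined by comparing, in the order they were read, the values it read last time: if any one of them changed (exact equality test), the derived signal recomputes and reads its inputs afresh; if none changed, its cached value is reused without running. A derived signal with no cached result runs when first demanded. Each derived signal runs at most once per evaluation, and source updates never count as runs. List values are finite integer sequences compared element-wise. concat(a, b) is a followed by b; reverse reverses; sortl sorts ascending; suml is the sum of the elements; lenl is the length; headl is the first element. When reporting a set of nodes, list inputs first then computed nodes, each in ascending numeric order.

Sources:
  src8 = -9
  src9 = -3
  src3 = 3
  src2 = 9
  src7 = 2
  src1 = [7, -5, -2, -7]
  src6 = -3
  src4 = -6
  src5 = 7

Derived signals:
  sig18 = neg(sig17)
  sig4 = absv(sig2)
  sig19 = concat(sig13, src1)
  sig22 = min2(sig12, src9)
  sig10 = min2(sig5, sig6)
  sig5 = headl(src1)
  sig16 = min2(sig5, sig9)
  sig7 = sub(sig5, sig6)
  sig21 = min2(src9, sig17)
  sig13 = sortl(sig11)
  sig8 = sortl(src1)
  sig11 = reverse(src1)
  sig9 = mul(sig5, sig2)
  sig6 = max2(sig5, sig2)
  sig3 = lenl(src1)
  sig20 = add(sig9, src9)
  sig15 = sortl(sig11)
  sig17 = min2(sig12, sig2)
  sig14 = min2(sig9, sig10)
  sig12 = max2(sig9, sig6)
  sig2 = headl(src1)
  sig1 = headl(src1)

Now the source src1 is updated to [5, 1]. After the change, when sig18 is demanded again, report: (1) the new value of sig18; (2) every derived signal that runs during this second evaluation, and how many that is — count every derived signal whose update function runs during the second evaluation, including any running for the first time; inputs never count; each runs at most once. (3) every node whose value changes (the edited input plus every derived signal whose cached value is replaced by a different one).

New value of sig18: -5.
Derived signals that run: sig2, sig5, sig6, sig9, sig12, sig17, sig18 — 7 in total.
Values that change: src1, sig2, sig5, sig6, sig9, sig12, sig17, sig18.

First evaluation (everything demanded from the output):
  sig2 = headl([7, -5, -2, -7]) = 7
  sig5 = headl([7, -5, -2, -7]) = 7
  sig6 = max2(7, 7) = 7
  sig9 = mul(7, 7) = 49
  sig12 = max2(49, 7) = 49
  sig17 = min2(49, 7) = 7
  sig18 = neg(7) = -7

Propagation after the edit:
  sig2: runs — src1 [7, -5, -2, -7]->[5, 1]; result 5.
  sig5: runs — src1 [7, -5, -2, -7]->[5, 1]; result 5.
  sig6: runs — sig5 7->5; sig2 7->5; result 5.
  sig9: runs — sig5 7->5; sig2 7->5; result 25.
  sig12: runs — sig9 49->25; sig6 7->5; result 25.
  sig17: runs — sig12 49->25; sig2 7->5; result 5.
  sig18: runs — sig17 7->5; result -5.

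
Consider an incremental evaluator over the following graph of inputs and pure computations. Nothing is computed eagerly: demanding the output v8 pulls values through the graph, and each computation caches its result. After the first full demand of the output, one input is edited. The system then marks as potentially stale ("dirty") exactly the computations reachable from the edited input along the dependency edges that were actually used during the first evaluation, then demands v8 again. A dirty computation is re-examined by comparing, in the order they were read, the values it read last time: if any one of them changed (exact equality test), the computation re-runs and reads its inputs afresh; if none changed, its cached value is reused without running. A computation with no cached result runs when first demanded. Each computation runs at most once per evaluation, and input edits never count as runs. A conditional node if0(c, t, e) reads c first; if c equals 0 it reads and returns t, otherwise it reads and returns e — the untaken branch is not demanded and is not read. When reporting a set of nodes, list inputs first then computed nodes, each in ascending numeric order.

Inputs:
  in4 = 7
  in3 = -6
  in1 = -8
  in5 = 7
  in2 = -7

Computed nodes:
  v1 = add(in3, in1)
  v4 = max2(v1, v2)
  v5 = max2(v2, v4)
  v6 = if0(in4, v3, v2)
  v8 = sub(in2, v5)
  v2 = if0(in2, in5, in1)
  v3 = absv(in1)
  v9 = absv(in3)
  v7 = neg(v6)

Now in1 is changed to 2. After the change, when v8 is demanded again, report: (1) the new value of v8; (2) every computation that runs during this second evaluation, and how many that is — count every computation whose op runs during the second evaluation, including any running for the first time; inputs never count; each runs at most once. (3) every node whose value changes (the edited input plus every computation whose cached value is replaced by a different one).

v8 now evaluates to -9.
Run set: v1, v2, v4, v5, v8 (5 run).
Changed values: in1, v1, v2, v4, v5, v8.

Initial pass — values computed on the first demand:
  v1 = add(-6, -8) = -14
  v2 = if0(in2=-7 -> else branch in1) = -8
  v4 = max2(-14, -8) = -8
  v5 = max2(-8, -8) = -8
  v8 = sub(-7, -8) = 1

Second demand — change propagation:
  v1: re-runs because in1 -8->2; new result -4.
  v2: re-runs because in1 -8->2; new result 2.
  v4: re-runs because v1 -14->-4; v2 -8->2; new result 2.
  v5: re-runs because v2 -8->2; v4 -8->2; new result 2.
  v8: re-runs because v5 -8->2; new result -9.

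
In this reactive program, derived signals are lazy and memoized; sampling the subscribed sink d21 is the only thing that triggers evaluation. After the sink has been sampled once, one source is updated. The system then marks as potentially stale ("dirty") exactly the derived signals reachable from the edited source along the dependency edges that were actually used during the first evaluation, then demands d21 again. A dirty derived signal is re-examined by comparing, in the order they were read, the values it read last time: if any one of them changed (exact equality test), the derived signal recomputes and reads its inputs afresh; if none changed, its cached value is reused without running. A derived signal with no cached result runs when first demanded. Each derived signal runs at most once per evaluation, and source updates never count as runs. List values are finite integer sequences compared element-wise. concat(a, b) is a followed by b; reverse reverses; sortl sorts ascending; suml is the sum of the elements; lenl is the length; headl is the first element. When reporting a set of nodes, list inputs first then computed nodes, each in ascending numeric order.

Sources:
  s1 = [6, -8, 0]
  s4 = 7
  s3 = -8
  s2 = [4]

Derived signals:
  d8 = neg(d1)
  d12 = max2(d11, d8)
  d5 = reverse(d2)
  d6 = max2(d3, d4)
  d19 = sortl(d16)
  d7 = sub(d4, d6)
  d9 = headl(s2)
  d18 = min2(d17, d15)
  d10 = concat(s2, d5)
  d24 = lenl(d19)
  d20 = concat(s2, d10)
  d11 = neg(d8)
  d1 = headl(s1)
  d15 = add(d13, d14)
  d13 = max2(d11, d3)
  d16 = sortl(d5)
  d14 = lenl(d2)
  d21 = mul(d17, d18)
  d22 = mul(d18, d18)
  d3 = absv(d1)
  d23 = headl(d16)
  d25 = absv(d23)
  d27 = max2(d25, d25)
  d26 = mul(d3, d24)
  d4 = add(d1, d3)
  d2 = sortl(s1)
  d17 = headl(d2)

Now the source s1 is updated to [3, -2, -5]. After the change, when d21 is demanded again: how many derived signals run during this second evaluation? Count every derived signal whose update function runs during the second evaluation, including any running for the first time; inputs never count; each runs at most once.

First demand of the output computes:
  d1 = headl([6, -8, 0]) = 6
  d2 = sortl([6, -8, 0]) = [-8, 0, 6]
  d3 = absv(6) = 6
  d8 = neg(6) = -6
  d11 = neg(-6) = 6
  d13 = max2(6, 6) = 6
  d14 = lenl([-8, 0, 6]) = 3
  d15 = add(6, 3) = 9
  d17 = headl([-8, 0, 6]) = -8
  d18 = min2(-8, 9) = -8
  d21 = mul(-8, -8) = 64

After the edit, cleaning proceeds:
  d1: a read changed (s1 [6, -8, 0]->[3, -2, -5]) — executes, giving 3.
  d2: a read changed (s1 [6, -8, 0]->[3, -2, -5]) — executes, giving [-5, -2, 3].
  d3: a read changed (d1 6->3) — executes, giving 3.
  d8: a read changed (d1 6->3) — executes, giving -3.
  d11: a read changed (d8 -6->-3) — executes, giving 3.
  d13: a read changed (d11 6->3; d3 6->3) — executes, giving 3.
  d14: a read changed (d2 [-8, 0, 6]->[-5, -2, 3]) — executes, giving 3 — identical to its old value.
  d15: a read changed (d13 6->3) — executes, giving 6.
  d17: a read changed (d2 [-8, 0, 6]->[-5, -2, 3]) — executes, giving -5.
  d18: a read changed (d17 -8->-5; d15 9->6) — executes, giving -5.
  d21: a read changed (d17 -8->-5; d18 -8->-5) — executes, giving 25.

11 derived signals run: d1, d2, d3, d8, d11, d13, d14, d15, d17, d18, d21.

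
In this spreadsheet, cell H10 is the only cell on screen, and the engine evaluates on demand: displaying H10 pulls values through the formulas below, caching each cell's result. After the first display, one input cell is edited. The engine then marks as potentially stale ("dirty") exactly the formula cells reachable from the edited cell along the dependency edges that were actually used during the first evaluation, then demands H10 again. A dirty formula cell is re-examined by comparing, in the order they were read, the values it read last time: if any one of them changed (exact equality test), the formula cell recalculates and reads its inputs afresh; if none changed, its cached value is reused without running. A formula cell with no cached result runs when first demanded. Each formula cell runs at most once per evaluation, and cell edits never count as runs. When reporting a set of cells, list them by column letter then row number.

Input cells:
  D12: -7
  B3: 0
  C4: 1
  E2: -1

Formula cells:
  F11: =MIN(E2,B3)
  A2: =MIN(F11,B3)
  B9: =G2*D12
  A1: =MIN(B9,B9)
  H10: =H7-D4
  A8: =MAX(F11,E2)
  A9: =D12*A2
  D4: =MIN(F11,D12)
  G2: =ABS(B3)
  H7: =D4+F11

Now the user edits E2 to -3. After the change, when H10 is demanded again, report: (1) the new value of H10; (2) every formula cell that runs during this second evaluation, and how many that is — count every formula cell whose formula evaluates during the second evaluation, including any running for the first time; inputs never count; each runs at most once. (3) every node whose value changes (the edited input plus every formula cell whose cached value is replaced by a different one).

Initial pass — values computed on the first demand:
  F11 = MIN(-1, 0) = -1
  D4 = MIN(-1, -7) = -7
  H7 = -7 + -1 = -8
  H10 = -8 - -7 = -1

Second demand — change propagation:
  F11: re-runs because E2 -1->-3; new result -3.
  D4: re-runs because F11 -1->-3; new result -7 (unchanged).
  H7: re-runs because F11 -1->-3; new result -10.
  H10: re-runs because H7 -8->-10; new result -3.

H10 now evaluates to -3.
Run set: D4, F11, H7, H10 (4 run).
Changed values: E2, F11, H7, H10.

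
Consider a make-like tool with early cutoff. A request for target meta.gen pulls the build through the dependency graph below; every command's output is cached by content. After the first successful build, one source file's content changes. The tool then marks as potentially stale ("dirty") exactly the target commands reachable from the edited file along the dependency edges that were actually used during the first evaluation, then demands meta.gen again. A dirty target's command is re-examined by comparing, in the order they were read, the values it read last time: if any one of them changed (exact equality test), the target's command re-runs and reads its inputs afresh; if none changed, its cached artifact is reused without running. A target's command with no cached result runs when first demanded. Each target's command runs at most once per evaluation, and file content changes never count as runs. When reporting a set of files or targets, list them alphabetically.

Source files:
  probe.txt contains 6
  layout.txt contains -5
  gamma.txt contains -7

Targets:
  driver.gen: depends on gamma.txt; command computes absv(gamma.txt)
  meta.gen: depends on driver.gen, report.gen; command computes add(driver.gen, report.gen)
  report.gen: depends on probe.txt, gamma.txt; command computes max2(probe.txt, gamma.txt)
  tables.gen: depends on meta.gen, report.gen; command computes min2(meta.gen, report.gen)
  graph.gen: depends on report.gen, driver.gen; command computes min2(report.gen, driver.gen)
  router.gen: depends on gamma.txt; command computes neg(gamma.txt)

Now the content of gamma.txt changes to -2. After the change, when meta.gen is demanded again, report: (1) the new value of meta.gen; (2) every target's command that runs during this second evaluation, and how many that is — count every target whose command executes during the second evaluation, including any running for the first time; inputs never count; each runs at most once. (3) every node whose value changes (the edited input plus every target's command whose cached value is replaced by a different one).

First demand of the output computes:
  driver.gen = absv(-7) = 7
  report.gen = max2(6, -7) = 6
  meta.gen = add(7, 6) = 13

After the edit, cleaning proceeds:
  driver.gen: a read changed (gamma.txt -7->-2) — executes, giving 2.
  report.gen: a read changed (gamma.txt -7->-2) — executes, giving 6 — identical to its old value.
  meta.gen: a read changed (driver.gen 7->2) — executes, giving 8.

Demanding meta.gen again yields 8.
3 target commands run: driver.gen, meta.gen, report.gen.
The nodes whose values change: driver.gen, gamma.txt, meta.gen.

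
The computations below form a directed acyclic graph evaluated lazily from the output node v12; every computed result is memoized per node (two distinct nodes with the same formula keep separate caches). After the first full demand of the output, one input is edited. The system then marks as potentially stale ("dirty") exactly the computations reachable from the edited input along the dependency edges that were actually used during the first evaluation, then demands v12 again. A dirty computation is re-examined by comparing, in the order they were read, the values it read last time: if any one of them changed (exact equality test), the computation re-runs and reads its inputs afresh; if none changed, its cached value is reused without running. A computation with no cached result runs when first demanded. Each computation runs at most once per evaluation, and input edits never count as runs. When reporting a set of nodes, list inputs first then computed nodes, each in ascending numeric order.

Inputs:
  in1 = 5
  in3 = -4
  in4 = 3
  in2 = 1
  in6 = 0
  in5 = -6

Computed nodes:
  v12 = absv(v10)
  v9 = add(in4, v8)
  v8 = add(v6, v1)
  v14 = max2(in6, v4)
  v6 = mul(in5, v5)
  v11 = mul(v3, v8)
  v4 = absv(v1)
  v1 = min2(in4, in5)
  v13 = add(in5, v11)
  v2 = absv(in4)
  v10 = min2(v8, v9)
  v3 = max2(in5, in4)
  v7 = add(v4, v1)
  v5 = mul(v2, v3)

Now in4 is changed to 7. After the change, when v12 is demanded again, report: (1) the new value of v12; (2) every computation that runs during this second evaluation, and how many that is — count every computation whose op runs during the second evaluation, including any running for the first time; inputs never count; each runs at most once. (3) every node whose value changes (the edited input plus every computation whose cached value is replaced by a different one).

Demanding v12 again yields 300.
9 computations run: v1, v2, v3, v5, v6, v8, v9, v10, v12.
The nodes whose values change: in4, v2, v3, v5, v6, v8, v9, v10, v12.

First demand of the output computes:
  v1 = min2(3, -6) = -6
  v2 = absv(3) = 3
  v3 = max2(-6, 3) = 3
  v5 = mul(3, 3) = 9
  v6 = mul(-6, 9) = -54
  v8 = add(-54, -6) = -60
  v9 = add(3, -60) = -57
  v10 = min2(-60, -57) = -60
  v12 = absv(-60) = 60

After the edit, cleaning proceeds:
  v1: a read changed (in4 3->7) — executes, giving -6 — identical to its old value.
  v2: a read changed (in4 3->7) — executes, giving 7.
  v3: a read changed (in4 3->7) — executes, giving 7.
  v5: a read changed (v2 3->7; v3 3->7) — executes, giving 49.
  v6: a read changed (v5 9->49) — executes, giving -294.
  v8: a read changed (v6 -54->-294) — executes, giving -300.
  v9: a read changed (in4 3->7; v8 -60->-300) — executes, giving -293.
  v10: a read changed (v8 -60->-300; v9 -57->-293) — executes, giving -300.
  v12: a read changed (v10 -60->-300) — executes, giving 300.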